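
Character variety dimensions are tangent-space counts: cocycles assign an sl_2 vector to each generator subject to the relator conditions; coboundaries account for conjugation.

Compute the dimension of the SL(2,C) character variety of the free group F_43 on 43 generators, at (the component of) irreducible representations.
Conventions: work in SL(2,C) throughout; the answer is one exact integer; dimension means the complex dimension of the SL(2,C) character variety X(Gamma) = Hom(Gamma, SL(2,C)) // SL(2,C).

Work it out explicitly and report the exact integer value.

Gamma = F_43 has 43 generators and no relators.
Z^1(Gamma, Ad rho) = (sl_2)^43: a cocycle is a free choice of one sl_2 vector per generator, so dim Z^1 = 3*43 = 129.
Irreducibility makes the coboundary map sl_2 -> Z^1 injective (trivial centralizer), so dim B^1 = 3.
Therefore dim X = 129 - 3 = 126.

126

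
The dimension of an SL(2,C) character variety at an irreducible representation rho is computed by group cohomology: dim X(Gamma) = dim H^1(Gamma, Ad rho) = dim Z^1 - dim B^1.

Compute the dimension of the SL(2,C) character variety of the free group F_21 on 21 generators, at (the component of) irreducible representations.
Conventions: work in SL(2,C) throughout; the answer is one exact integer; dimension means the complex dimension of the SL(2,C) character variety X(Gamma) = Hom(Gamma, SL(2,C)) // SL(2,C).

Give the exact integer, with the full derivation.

60

Gamma = F_21 has 21 generators and no relators.
So Z^1 = (sl_2)^21 in full: dim Z^1 = 63.
Irreducibility makes the coboundary map sl_2 -> Z^1 injective (trivial centralizer), so dim B^1 = 3.
dim X = dim H^1 = dim Z^1 - dim B^1 = 63 - 3 = 60.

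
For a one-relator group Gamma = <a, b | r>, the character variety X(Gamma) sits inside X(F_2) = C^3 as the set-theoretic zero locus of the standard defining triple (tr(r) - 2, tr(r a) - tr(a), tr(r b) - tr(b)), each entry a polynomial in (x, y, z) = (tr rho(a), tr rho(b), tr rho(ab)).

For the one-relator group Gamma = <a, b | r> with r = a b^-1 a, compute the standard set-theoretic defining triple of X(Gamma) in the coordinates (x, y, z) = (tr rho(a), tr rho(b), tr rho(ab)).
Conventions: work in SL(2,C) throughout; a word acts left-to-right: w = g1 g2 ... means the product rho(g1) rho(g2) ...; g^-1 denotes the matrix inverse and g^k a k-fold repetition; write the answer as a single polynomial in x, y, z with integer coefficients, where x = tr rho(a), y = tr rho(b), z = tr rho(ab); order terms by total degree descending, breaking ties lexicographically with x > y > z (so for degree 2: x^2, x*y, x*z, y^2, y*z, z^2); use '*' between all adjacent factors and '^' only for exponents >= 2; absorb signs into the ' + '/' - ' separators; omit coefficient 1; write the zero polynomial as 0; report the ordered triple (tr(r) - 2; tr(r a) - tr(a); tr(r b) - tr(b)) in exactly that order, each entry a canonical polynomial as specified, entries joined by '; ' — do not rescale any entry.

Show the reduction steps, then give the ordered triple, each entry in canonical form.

tr(a^2) = tr(a) tr(a) - tr(1) = x^2 - 2
tr(a^2 b) = tr(a) tr(b a) - tr(b) = x*z - y
apply: tr(a b^-1 a) = tr(a^2) tr(b) - tr(a^2 b) = x^2*y - x*z - y
tr(a^3) = tr(a) tr(a^2) - tr(a)   [square of a] = x^3 - 3*x
apply: tr(a^3 b) = tr(a) tr(b a^2) - tr(b a)   [square of a] = x^2*z - x*y - z
tr(a b^-1 a^2) = tr(a^3) tr(b) - tr(a^3 b)   [inverse elimination on b] = x^3*y - x^2*z - 2*x*y + z
tr(a b a b) = tr(a b) tr(a b) - tr(1)  (split on a) = z^2 - 2
use: tr(a b^-1 a b) = tr(a b a) tr(b) - tr(a b a b)  (eliminate b^-1) = x*y*z - y^2 - z^2 + 2
assemble the triple (tr(r) - 2; tr(r a) - x; tr(r b) - y)

x^2*y - x*z - y - 2; x^3*y - x^2*z - 2*x*y - x + z; x*y*z - y^2 - z^2 - y + 2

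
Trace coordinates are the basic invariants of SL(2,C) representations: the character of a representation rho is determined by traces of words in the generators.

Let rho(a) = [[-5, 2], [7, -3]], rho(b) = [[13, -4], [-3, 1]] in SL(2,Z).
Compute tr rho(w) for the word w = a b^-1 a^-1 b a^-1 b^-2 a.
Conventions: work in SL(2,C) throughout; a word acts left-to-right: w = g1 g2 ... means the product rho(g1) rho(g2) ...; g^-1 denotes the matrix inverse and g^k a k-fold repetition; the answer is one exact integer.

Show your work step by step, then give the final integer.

rho(a) = [[-5, 2], [7, -3]]
... * rho(b^-1) = [[1, 4], [3, 13]]  ->  [[1, 6], [-2, -11]]
... * rho(a^-1) = [[-3, -2], [-7, -5]]  ->  [[-45, -32], [83, 59]]
... * rho(b) = [[13, -4], [-3, 1]]  ->  [[-489, 148], [902, -273]]
... * rho(a^-1) = [[-3, -2], [-7, -5]]  ->  [[431, 238], [-795, -439]]
... * rho(b^-1) = [[1, 4], [3, 13]]  ->  [[1145, 4818], [-2112, -8887]]
... * rho(b^-1) = [[1, 4], [3, 13]]  ->  [[15599, 67214], [-28773, -123979]]
... * rho(a) = [[-5, 2], [7, -3]]  ->  [[392503, -170444], [-723988, 314391]]
tr = 392503 + 314391 = 706894

706894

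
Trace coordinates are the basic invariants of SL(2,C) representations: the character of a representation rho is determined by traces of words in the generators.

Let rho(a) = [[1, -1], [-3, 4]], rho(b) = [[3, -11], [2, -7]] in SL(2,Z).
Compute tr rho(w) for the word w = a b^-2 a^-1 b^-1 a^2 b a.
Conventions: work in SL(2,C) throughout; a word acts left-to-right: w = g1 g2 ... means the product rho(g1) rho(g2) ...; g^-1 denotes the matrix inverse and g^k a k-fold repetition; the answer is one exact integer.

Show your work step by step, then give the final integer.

rho(a) = [[1, -1], [-3, 4]]
... * rho(b^-1) = [[-7, 11], [-2, 3]]  ->  [[-5, 8], [13, -21]]
... * rho(b^-1) = [[-7, 11], [-2, 3]]  ->  [[19, -31], [-49, 80]]
... * rho(a^-1) = [[4, 1], [3, 1]]  ->  [[-17, -12], [44, 31]]
... * rho(b^-1) = [[-7, 11], [-2, 3]]  ->  [[143, -223], [-370, 577]]
... * rho(a) = [[1, -1], [-3, 4]]  ->  [[812, -1035], [-2101, 2678]]
... * rho(a) = [[1, -1], [-3, 4]]  ->  [[3917, -4952], [-10135, 12813]]
... * rho(b) = [[3, -11], [2, -7]]  ->  [[1847, -8423], [-4779, 21794]]
... * rho(a) = [[1, -1], [-3, 4]]  ->  [[27116, -35539], [-70161, 91955]]
tr = 27116 + 91955 = 119071

119071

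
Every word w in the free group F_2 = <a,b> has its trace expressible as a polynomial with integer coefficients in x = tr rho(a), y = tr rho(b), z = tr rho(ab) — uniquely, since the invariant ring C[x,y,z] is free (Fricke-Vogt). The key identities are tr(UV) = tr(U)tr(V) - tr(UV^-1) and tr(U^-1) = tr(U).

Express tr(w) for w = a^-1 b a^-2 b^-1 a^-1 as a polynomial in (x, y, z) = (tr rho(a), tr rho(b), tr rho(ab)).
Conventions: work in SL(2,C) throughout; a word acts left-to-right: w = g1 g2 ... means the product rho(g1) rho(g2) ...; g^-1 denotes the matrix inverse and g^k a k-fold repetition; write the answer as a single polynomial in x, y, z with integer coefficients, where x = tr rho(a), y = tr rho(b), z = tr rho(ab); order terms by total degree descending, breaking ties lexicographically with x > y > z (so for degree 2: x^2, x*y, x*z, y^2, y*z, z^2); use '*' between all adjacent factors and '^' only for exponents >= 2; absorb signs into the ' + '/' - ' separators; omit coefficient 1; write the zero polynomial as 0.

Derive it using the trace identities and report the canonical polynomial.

tr(a^-1 b) = tr(b)*tr(a) - tr(b a) = x*y - z
tr(b a^-2) = tr(a^-1 b)*tr(a) - tr(a^-1 b a) = x^2*y - x*z - y
tr(a^-2 b a^-1) = tr(b a^-2)*tr(a) - tr(b a^-1) = x^3*y - x^2*z - 2*x*y + z
tr(b^2) = tr(b)*tr(b) - tr(1) = y^2 - 2
tr(b^2 a) = tr(b)*tr(a b) - tr(a) = y*z - x
tr(b a^-1 b) = tr(b^2)*tr(a) - tr(b^2 a) = x*y^2 - y*z - x
tr(b a b a) = tr(a b)*tr(a b) - tr(1) = z^2 - 2
tr(b a^-1 b a) = tr(b a b)*tr(a) - tr(b a b a) = x*y*z - x^2 - z^2 + 2
tr(b a^-1 b a^-1) = tr(b a^-1 b)*tr(a) - tr(b a^-1 b a) = x^2*y^2 - 2*x*y*z + z^2 - 2
tr(a^-2 b a^-1 b) = tr(b a^-1 b a^-1)*tr(a) - tr(b a^-1 b) = x^3*y^2 - 2*x^2*y*z - x*y^2 + x*z^2 + y*z - x
tr(b^-1 a^-2 b a^-1) = tr(a^-2 b a^-1)*tr(b) - tr(a^-2 b a^-1 b) = x^2*y*z - x*y^2 - x*z^2 + x
tr(a^-2) = tr(a^-1)*tr(a) - tr(1) = x^2 - 2
tr(a^-1 b a^-2 b^-1 a^-1) = tr(b^-1 a^-2 b a^-1)*tr(a) - tr(b^-1 a^-2 b) = x^3*y*z - x^2*y^2 - x^2*z^2 + 2

x^3*y*z - x^2*y^2 - x^2*z^2 + 2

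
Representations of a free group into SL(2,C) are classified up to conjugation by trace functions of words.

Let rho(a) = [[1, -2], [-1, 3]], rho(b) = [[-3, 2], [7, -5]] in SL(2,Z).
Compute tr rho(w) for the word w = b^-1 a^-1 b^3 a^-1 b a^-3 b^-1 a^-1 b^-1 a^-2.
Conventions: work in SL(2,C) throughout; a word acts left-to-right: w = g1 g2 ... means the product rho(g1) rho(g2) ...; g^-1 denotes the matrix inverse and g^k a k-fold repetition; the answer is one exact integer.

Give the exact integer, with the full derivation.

-1221481640

rho(b^-1) = [[-5, -2], [-7, -3]]
... * rho(a^-1) = [[3, 2], [1, 1]]  ->  [[-17, -12], [-24, -17]]
... * rho(b) = [[-3, 2], [7, -5]]  ->  [[-33, 26], [-47, 37]]
... * rho(b) = [[-3, 2], [7, -5]]  ->  [[281, -196], [400, -279]]
... * rho(b) = [[-3, 2], [7, -5]]  ->  [[-2215, 1542], [-3153, 2195]]
... * rho(a^-1) = [[3, 2], [1, 1]]  ->  [[-5103, -2888], [-7264, -4111]]
... * rho(b) = [[-3, 2], [7, -5]]  ->  [[-4907, 4234], [-6985, 6027]]
... * rho(a^-1) = [[3, 2], [1, 1]]  ->  [[-10487, -5580], [-14928, -7943]]
... * rho(a^-1) = [[3, 2], [1, 1]]  ->  [[-37041, -26554], [-52727, -37799]]
... * rho(a^-1) = [[3, 2], [1, 1]]  ->  [[-137677, -100636], [-195980, -143253]]
... * rho(b^-1) = [[-5, -2], [-7, -3]]  ->  [[1392837, 577262], [1982671, 821719]]
... * rho(a^-1) = [[3, 2], [1, 1]]  ->  [[4755773, 3362936], [6769732, 4787061]]
... * rho(b^-1) = [[-5, -2], [-7, -3]]  ->  [[-47319417, -19600354], [-67358087, -27900647]]
... * rho(a^-1) = [[3, 2], [1, 1]]  ->  [[-161558605, -114239188], [-229974908, -162616821]]
... * rho(a^-1) = [[3, 2], [1, 1]]  ->  [[-598915003, -437356398], [-852541545, -622566637]]
tr = -598915003 + -622566637 = -1221481640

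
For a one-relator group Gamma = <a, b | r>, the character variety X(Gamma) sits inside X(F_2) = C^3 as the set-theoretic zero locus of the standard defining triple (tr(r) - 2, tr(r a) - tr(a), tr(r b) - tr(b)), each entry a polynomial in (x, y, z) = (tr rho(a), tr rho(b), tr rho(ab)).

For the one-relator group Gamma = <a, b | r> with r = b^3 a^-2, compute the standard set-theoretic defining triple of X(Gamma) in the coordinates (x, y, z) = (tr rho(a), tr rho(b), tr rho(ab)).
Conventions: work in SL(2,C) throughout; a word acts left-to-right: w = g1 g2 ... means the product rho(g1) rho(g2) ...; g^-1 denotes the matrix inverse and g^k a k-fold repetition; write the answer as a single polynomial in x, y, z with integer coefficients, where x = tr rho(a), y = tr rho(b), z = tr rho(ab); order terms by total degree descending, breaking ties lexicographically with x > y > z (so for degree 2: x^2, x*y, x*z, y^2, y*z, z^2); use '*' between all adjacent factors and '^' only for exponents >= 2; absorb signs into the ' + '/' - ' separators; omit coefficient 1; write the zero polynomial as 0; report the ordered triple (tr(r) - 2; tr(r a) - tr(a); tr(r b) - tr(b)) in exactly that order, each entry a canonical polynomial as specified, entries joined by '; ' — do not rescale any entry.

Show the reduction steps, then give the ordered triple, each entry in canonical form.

tr(b^2) = tr(b)*tr(b) - tr(1) = y^2 - 2
so tr(b^3) = tr(b)*tr(b^2) - tr(b) = y^3 - 3*y
reduce: tr(b a b) = tr(b)*tr(a b) - tr(a) = y*z - x
tr(b^3 a) = tr(b)*tr(b a b) - tr(b a) = y^2*z - x*y - z
tr(a^-1 b^3) = tr(b^3)*tr(a) - tr(b^3 a) = x*y^3 - y^2*z - 2*x*y + z
so tr(b^3 a^-2) = tr(a^-1 b^3)*tr(a) - tr(a^-1 b^3 a) = x^2*y^3 - x*y^2*z - 2*x^2*y - y^3 + x*z + 3*y
so tr(b^4) = tr(b)*tr(b^3) - tr(b^2)   [square of b] = y^4 - 4*y^2 + 2
so tr(b^4 a) = tr(b)*tr(b a b^2) - tr(b a b)   [square of b] = y^3*z - x*y^2 - 2*y*z + x
reduce: tr(a^-1 b^4) = tr(b^4)*tr(a) - tr(b^4 a)   [inverse elimination on a] = x*y^4 - y^3*z - 3*x*y^2 + 2*y*z + x
tr(b^3 a^-2 b) = tr(a^-1 b^4)*tr(a) - tr(a^-1 b^4 a)   [inverse elimination on a] = x^2*y^4 - x*y^3*z - 3*x^2*y^2 - y^4 + 2*x*y*z + x^2 + 4*y^2 - 2
assemble the triple (tr(r) - 2; tr(r a) - x; tr(r b) - y)

x^2*y^3 - x*y^2*z - 2*x^2*y - y^3 + x*z + 3*y - 2; x*y^3 - y^2*z - 2*x*y - x + z; x^2*y^4 - x*y^3*z - 3*x^2*y^2 - y^4 + 2*x*y*z + x^2 + 4*y^2 - y - 2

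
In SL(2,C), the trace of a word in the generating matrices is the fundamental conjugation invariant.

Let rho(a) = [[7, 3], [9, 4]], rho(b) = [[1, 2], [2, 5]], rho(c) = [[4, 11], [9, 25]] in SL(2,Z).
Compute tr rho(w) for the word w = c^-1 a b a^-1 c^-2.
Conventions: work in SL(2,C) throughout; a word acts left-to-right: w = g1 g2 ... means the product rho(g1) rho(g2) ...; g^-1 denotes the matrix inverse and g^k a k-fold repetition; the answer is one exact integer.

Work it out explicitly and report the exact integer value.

-2374854

rho(c^-1) = [[25, -11], [-9, 4]]
... * rho(a) = [[7, 3], [9, 4]]  ->  [[76, 31], [-27, -11]]
... * rho(b) = [[1, 2], [2, 5]]  ->  [[138, 307], [-49, -109]]
... * rho(a^-1) = [[4, -3], [-9, 7]]  ->  [[-2211, 1735], [785, -616]]
... * rho(c^-1) = [[25, -11], [-9, 4]]  ->  [[-70890, 31261], [25169, -11099]]
... * rho(c^-1) = [[25, -11], [-9, 4]]  ->  [[-2053599, 904834], [729116, -321255]]
tr = -2053599 + -321255 = -2374854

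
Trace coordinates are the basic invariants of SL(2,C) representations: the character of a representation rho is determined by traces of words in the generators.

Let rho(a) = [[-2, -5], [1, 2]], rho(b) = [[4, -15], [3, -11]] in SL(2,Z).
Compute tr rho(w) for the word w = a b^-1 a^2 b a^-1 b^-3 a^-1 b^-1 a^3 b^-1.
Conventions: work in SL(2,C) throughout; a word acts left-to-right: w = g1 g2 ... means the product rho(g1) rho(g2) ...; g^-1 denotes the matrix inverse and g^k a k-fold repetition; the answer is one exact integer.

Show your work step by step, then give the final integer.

rho(a) = [[-2, -5], [1, 2]]
... * rho(b^-1) = [[-11, 15], [-3, 4]]  ->  [[37, -50], [-17, 23]]
... * rho(a) = [[-2, -5], [1, 2]]  ->  [[-124, -285], [57, 131]]
... * rho(a) = [[-2, -5], [1, 2]]  ->  [[-37, 50], [17, -23]]
... * rho(b) = [[4, -15], [3, -11]]  ->  [[2, 5], [-1, -2]]
... * rho(a^-1) = [[2, 5], [-1, -2]]  ->  [[-1, 0], [0, -1]]
... * rho(b^-1) = [[-11, 15], [-3, 4]]  ->  [[11, -15], [3, -4]]
... * rho(b^-1) = [[-11, 15], [-3, 4]]  ->  [[-76, 105], [-21, 29]]
... * rho(b^-1) = [[-11, 15], [-3, 4]]  ->  [[521, -720], [144, -199]]
... * rho(a^-1) = [[2, 5], [-1, -2]]  ->  [[1762, 4045], [487, 1118]]
... * rho(b^-1) = [[-11, 15], [-3, 4]]  ->  [[-31517, 42610], [-8711, 11777]]
... * rho(a) = [[-2, -5], [1, 2]]  ->  [[105644, 242805], [29199, 67109]]
... * rho(a) = [[-2, -5], [1, 2]]  ->  [[31517, -42610], [8711, -11777]]
... * rho(a) = [[-2, -5], [1, 2]]  ->  [[-105644, -242805], [-29199, -67109]]
... * rho(b^-1) = [[-11, 15], [-3, 4]]  ->  [[1890499, -2555880], [522516, -706421]]
tr = 1890499 + -706421 = 1184078

1184078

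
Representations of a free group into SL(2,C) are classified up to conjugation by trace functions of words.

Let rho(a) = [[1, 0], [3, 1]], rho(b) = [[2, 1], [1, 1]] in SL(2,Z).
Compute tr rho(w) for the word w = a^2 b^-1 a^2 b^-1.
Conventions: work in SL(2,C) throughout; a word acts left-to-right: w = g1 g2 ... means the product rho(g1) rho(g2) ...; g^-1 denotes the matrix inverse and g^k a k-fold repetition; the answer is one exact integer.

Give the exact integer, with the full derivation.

7

rho(a) = [[1, 0], [3, 1]]
... * rho(a) = [[1, 0], [3, 1]]  ->  [[1, 0], [6, 1]]
... * rho(b^-1) = [[1, -1], [-1, 2]]  ->  [[1, -1], [5, -4]]
... * rho(a) = [[1, 0], [3, 1]]  ->  [[-2, -1], [-7, -4]]
... * rho(a) = [[1, 0], [3, 1]]  ->  [[-5, -1], [-19, -4]]
... * rho(b^-1) = [[1, -1], [-1, 2]]  ->  [[-4, 3], [-15, 11]]
tr = -4 + 11 = 7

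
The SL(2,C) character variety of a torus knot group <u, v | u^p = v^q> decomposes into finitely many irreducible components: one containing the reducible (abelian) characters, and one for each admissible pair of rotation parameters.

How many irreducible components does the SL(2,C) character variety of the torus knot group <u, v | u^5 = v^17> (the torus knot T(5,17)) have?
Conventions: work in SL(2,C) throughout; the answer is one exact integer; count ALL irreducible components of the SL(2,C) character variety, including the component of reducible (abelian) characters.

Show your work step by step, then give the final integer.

For T(5,17): irreducibility forces the central element u^5 = v^17 to one of +I, -I.
This locks tr(u) to 2*cos(pi*alpha/5), alpha in 1..4, and tr(v) to 2*cos(pi*beta/17), beta in 1..16, on each component of irreducible characters.
The two central values (-1)^alpha I and (-1)^beta I must be the same matrix, so alpha and beta share a parity.
Enumerate parity-matched pairs: 2*8 odd-odd plus 2*8 even-even gives 32.
That is 32 components of irreducible characters, and with the reducible (abelian) component the total is 33.

33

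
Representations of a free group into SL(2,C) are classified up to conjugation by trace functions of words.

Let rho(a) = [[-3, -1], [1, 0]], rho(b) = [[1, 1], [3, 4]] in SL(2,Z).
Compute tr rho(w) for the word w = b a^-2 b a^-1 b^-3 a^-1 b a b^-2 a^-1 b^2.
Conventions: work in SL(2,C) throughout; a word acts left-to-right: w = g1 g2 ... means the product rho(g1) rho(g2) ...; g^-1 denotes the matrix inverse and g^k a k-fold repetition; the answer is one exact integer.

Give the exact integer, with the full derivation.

rho(b) = [[1, 1], [3, 4]]
... * rho(a^-1) = [[0, 1], [-1, -3]]  ->  [[-1, -2], [-4, -9]]
... * rho(a^-1) = [[0, 1], [-1, -3]]  ->  [[2, 5], [9, 23]]
... * rho(b) = [[1, 1], [3, 4]]  ->  [[17, 22], [78, 101]]
... * rho(a^-1) = [[0, 1], [-1, -3]]  ->  [[-22, -49], [-101, -225]]
... * rho(b^-1) = [[4, -1], [-3, 1]]  ->  [[59, -27], [271, -124]]
... * rho(b^-1) = [[4, -1], [-3, 1]]  ->  [[317, -86], [1456, -395]]
... * rho(b^-1) = [[4, -1], [-3, 1]]  ->  [[1526, -403], [7009, -1851]]
... * rho(a^-1) = [[0, 1], [-1, -3]]  ->  [[403, 2735], [1851, 12562]]
... * rho(b) = [[1, 1], [3, 4]]  ->  [[8608, 11343], [39537, 52099]]
... * rho(a) = [[-3, -1], [1, 0]]  ->  [[-14481, -8608], [-66512, -39537]]
... * rho(b^-1) = [[4, -1], [-3, 1]]  ->  [[-32100, 5873], [-147437, 26975]]
... * rho(b^-1) = [[4, -1], [-3, 1]]  ->  [[-146019, 37973], [-670673, 174412]]
... * rho(a^-1) = [[0, 1], [-1, -3]]  ->  [[-37973, -259938], [-174412, -1193909]]
... * rho(b) = [[1, 1], [3, 4]]  ->  [[-817787, -1077725], [-3756139, -4950048]]
... * rho(b) = [[1, 1], [3, 4]]  ->  [[-4050962, -5128687], [-18606283, -23556331]]
tr = -4050962 + -23556331 = -27607293

-27607293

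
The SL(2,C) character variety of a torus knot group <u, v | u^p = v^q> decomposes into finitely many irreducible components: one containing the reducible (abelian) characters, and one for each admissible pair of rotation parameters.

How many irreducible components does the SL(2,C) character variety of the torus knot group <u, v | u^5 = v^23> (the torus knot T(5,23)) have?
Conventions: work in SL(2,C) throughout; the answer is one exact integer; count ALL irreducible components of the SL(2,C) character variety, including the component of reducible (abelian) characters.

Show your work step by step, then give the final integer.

In the torus knot group T(5,23), u^5 = v^23 is central, so an irreducible representation sends it to +I or -I (Schur).
So on each irreducible component the traces are pinned: tr(u) = 2*cos(pi*alpha/5) with 1 <= alpha <= 4, tr(v) = 2*cos(pi*beta/23) with 1 <= beta <= 22.
Consistency of u^5 = (-1)^alpha I with v^23 = (-1)^beta I forces alpha = beta (mod 2).
Enumerate parity-matched pairs: 2*11 odd-odd plus 2*11 even-even gives 44.
components with irreducible characters: 44; plus the single component of reducible (abelian) characters: total 45.

45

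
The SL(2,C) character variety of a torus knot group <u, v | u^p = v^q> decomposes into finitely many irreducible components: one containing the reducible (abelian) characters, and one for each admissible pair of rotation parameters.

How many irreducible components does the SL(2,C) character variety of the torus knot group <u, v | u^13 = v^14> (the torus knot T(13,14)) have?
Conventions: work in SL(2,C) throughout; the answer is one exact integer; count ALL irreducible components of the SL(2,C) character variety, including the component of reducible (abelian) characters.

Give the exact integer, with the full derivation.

79

Gamma = < u, v | u^13 = v^14 > (torus knot T(13,14)); the central element u^13 = v^14 acts as +I or -I in any irreducible SL(2,C) representation.
This locks tr(u) to 2*cos(pi*alpha/13), alpha in 1..12, and tr(v) to 2*cos(pi*beta/14), beta in 1..13, on each component of irreducible characters.
Consistency of u^13 = (-1)^alpha I with v^14 = (-1)^beta I forces alpha = beta (mod 2).
Counting: 6 odd alphas x 7 odd betas + 6 even alphas x 6 even betas = 42 + 36 = 78.
components with irreducible characters: 78; plus the single component of reducible (abelian) characters: total 79.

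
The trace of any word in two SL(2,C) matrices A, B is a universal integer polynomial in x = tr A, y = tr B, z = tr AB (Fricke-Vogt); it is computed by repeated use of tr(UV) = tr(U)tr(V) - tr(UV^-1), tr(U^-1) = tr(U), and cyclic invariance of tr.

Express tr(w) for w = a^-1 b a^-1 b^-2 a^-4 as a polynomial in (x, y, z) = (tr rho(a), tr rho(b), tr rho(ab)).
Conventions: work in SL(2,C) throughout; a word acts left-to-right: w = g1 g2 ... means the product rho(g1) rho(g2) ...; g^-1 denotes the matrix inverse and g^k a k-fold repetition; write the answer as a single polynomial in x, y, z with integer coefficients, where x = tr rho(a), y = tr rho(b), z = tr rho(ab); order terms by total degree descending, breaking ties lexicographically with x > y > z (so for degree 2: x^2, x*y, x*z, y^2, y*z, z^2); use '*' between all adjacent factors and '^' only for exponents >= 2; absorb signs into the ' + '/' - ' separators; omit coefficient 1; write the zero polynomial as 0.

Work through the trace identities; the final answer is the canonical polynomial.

trace(a^-1) = trace(a) = x
trace(a^-2) = trace(a^-1) * trace(a) - trace(1) = x^2 - 2
trace(a^-3) = trace(a^-2) * trace(a) - trace(a^-1) = x^3 - 3*x
trace(b a^-1) = trace(b) * trace(a) - trace(b a) = x*y - z
trace(b a^-2) = trace(b a^-1) * trace(a) - trace(b) = x^2*y - x*z - y
trace(a^-3 b) = trace(b a^-2) * trace(a) - trace(b a^-1) = x^3*y - x^2*z - 2*x*y + z
trace(a^-1 b^-1 a^-2) = trace(a^-3) * trace(b) - trace(a^-3 b) = x^2*z - x*y - z
trace(a^-1 b^-1 a^-1) = trace(a^-1 b^-1) * trace(a) - trace(a^-1 b^-1 a) = x*z - y
trace(b^-1 a^-4) = trace(a^-1 b^-1 a^-2) * trace(a) - trace(a^-1 b^-1 a^-1) = x^3*z - x^2*y - 2*x*z + y
trace(b a b) = trace(b) * trace(a b) - trace(a) = y*z - x
trace(b a b a) = trace(b a) * trace(b a) - trace(1)   [split at repeated b] = z^2 - 2
trace(a^-1 b a b) = trace(b a b) * trace(a) - trace(b a b a) = x*y*z - x^2 - z^2 + 2
trace(a^-1 b a b^-1) = trace(a^-1 b a) * trace(b) - trace(a^-1 b a b) = -x*y*z + x^2 + y^2 + z^2 - 2
trace(a^-2 b a b^-1) = trace(a^-1 b a b^-1) * trace(a) - trace(a^-1 b a b^-1 a) = -x^2*y*z + x^3 + x*y^2 + x*z^2 - 3*x
trace(a^-1 b a b^-1 a^-2) = trace(a^-2 b a b^-1) * trace(a) - trace(a^-2 b a b^-1 a) = -x^3*y*z + x^4 + x^2*y^2 + x^2*z^2 + x*y*z - 4*x^2 - y^2 - z^2 + 2
trace(a^-4 b a b^-1) = trace(a^-1 b a b^-1 a^-2) * trace(a) - trace(a^-1 b a b^-1 a^-1) = -x^4*y*z + x^5 + x^3*y^2 + x^3*z^2 + 2*x^2*y*z - 5*x^3 - 2*x*y^2 - 2*x*z^2 + 5*x
trace(b^-2 a^-4 b a) = trace(a^-4 b a b^-1) * trace(b) - trace(a^-4 b a) = -x^4*y^2*z + x^5*y + x^3*y^3 + x^3*y*z^2 + 2*x^2*y^2*z - 6*x^3*y - 2*x*y^3 - 2*x*y*z^2 + x^2*z + 7*x*y - z
trace(a^-1 b a^-1 b^-2 a^-3) = trace(b^-2 a^-4 b) * trace(a) - trace(b^-2 a^-4 b a) = x^4*y^2*z - x^5*y - x^3*y^3 - x^3*y*z^2 + x^4*z - 2*x^2*y^2*z + 5*x^3*y + 2*x*y^3 + 2*x*y*z^2 - 3*x^2*z - 6*x*y + z
trace(a^-1 b a^-1 b^-1) = trace(b^-1 a^-1 b) * trace(a) - trace(b^-1 a^-1 b a) = x*y*z - y^2 - z^2 + 2
trace(a^-2 b a^-1 b^-1) = trace(a^-1 b a^-1 b^-1) * trace(a) - trace(a^-1 b a^-1 b^-1 a) = x^2*y*z - x*y^2 - x*z^2 + x
trace(b^-1 a^-3 b a^-1) = trace(a^-2 b a^-1 b^-1) * trace(a) - trace(a^-2 b a^-1 b^-1 a) = x^3*y*z - x^2*y^2 - x^2*z^2 - x*y*z + x^2 + y^2 + z^2 - 2
trace(a^-3 b a^-1) = trace(a^-1 b a^-2) * trace(a) - trace(a^-1 b a^-1) = x^4*y - x^3*z - 3*x^2*y + 2*x*z + y
trace(a^-1 b a^-1 b^-2 a^-2) = trace(b^-1 a^-3 b a^-1) * trace(b) - trace(b^-1 a^-3 b a^-1 b) = x^3*y^2*z - x^4*y - x^2*y^3 - x^2*y*z^2 + x^3*z - x*y^2*z + 4*x^2*y + y^3 + y*z^2 - 2*x*z - 3*y
trace(a^-1 b a^-1 b^-2 a^-4) = trace(a^-1 b a^-1 b^-2 a^-3) * trace(a) - trace(a^-1 b a^-1 b^-2 a^-2) = x^5*y^2*z - x^6*y - x^4*y^3 - x^4*y*z^2 + x^5*z - 3*x^3*y^2*z + 6*x^4*y + 3*x^2*y^3 + 3*x^2*y*z^2 - 4*x^3*z + x*y^2*z - 10*x^2*y - y^3 - y*z^2 + 3*x*z + 3*y

x^5*y^2*z - x^6*y - x^4*y^3 - x^4*y*z^2 + x^5*z - 3*x^3*y^2*z + 6*x^4*y + 3*x^2*y^3 + 3*x^2*y*z^2 - 4*x^3*z + x*y^2*z - 10*x^2*y - y^3 - y*z^2 + 3*x*z + 3*y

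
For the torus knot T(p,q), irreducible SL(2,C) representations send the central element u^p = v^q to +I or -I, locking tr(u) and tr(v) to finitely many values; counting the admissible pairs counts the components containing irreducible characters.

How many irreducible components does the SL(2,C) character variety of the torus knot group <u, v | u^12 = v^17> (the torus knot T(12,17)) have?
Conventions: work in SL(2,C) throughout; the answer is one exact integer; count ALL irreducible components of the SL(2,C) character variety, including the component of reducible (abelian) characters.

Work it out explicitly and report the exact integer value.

In the torus knot group T(12,17), u^12 = v^17 is central, so an irreducible representation sends it to +I or -I (Schur).
On an irreducible component, tr(u) is locked at 2*cos(pi*alpha/12) for some alpha in 1..11, and tr(v) at 2*cos(pi*beta/17) for some beta in 1..16.
Consistency of u^12 = (-1)^alpha I with v^17 = (-1)^beta I forces alpha = beta (mod 2).
Enumerate parity-matched pairs: 6*8 odd-odd plus 5*8 even-even gives 88.
components with irreducible characters: 88; plus the single component of reducible (abelian) characters: total 89.

89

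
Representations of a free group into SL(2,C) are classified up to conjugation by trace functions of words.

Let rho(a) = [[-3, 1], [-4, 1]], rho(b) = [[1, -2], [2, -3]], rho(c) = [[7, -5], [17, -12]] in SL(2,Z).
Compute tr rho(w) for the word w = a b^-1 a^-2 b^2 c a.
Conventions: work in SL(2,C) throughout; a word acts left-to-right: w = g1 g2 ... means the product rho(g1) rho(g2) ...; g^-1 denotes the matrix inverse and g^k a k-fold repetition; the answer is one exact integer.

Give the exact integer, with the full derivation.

59

rho(a) = [[-3, 1], [-4, 1]]
... * rho(b^-1) = [[-3, 2], [-2, 1]]  ->  [[7, -5], [10, -7]]
... * rho(a^-1) = [[1, -1], [4, -3]]  ->  [[-13, 8], [-18, 11]]
... * rho(a^-1) = [[1, -1], [4, -3]]  ->  [[19, -11], [26, -15]]
... * rho(b) = [[1, -2], [2, -3]]  ->  [[-3, -5], [-4, -7]]
... * rho(b) = [[1, -2], [2, -3]]  ->  [[-13, 21], [-18, 29]]
... * rho(c) = [[7, -5], [17, -12]]  ->  [[266, -187], [367, -258]]
... * rho(a) = [[-3, 1], [-4, 1]]  ->  [[-50, 79], [-69, 109]]
tr = -50 + 109 = 59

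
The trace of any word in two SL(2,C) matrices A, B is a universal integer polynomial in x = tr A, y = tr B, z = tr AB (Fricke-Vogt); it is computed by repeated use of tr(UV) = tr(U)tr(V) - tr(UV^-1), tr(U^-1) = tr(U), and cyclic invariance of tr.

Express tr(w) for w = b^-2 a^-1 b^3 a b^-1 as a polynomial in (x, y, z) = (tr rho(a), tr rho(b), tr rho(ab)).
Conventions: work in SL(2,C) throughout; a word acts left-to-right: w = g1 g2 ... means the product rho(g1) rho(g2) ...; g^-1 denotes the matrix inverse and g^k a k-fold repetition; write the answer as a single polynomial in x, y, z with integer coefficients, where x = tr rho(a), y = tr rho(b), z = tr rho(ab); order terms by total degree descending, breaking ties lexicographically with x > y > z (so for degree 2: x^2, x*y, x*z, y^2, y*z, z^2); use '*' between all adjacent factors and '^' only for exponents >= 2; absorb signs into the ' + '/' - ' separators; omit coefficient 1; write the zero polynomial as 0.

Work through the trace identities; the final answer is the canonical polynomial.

-x*y^5*z + x^2*y^4 + y^6 + y^4*z^2 + 2*x*y^3*z - 2*x^2*y^2 - 6*y^4 - 2*y^2*z^2 - x*y*z + x^2 + 9*y^2 + z^2 - 2

tr(a b^2) = tr(b) * tr(a b) - tr(a)   [square of b] = y*z - x
tr(b^3 a) = tr(b) * tr(a b^2) - tr(a b)   [square of b] = y^2*z - x*y - z
reduce: tr(b^2) = tr(b) * tr(b) - tr(1)   [square of b] = y^2 - 2
so tr(b^3) = tr(b) * tr(b^2) - tr(b)   [square of b] = y^3 - 3*y
tr(a b^3 a) = tr(a) * tr(b^3 a) - tr(b^3)   [square of a] = x*y^2*z - x^2*y - y^3 - x*z + 3*y
reduce: tr(a b a b) = tr(b a) * tr(b a) - tr(1)   [split at a repeated b] = z^2 - 2
tr(a b a) = tr(a) * tr(b a) - tr(b)   [square of a] = x*z - y
so tr(a b a b^2) = tr(b) * tr(a b a b) - tr(a b a)   [square of b] = y*z^2 - x*z - y
reduce: tr(a b^3 a b) = tr(b) * tr(a b a b^2) - tr(a b a b)   [square of b] = y^2*z^2 - x*y*z - y^2 - z^2 + 2
reduce: tr(a b^3 a b^-1) = tr(a b^3 a) * tr(b) - tr(a b^3 a b)   [inverse elimination on b] = x*y^3*z - x^2*y^2 - y^4 - y^2*z^2 + 4*y^2 + z^2 - 2
tr(b^3 a b^-2 a) = tr(a b^3 a b^-1) * tr(b) - tr(a b^3 a)   [inverse elimination on b] = x*y^4*z - x^2*y^3 - y^5 - y^3*z^2 - x*y^2*z + x^2*y + 5*y^3 + y*z^2 + x*z - 5*y
so tr(a^-1 b^3 a b^-2) = tr(b^3 a b^-2) * tr(a) - tr(b^3 a b^-2 a)   [inverse elimination on a] = -x*y^4*z + x^2*y^3 + y^5 + y^3*z^2 + x*y^2*z - x^2*y - 5*y^3 - y*z^2 + 5*y
tr(b^3 a b) = tr(b) * tr(b a b^2) - tr(b a b)   [square of b] = y^3*z - x*y^2 - 2*y*z + x
so tr(a^-1 b^3 a b) = tr(b^3 a b) * tr(a) - tr(b^3 a b a)   [inverse elimination on a] = x*y^3*z - x^2*y^2 - y^2*z^2 - x*y*z + x^2 + y^2 + z^2 - 2
reduce: tr(a^-1 b^3 a b^-1) = tr(a^-1 b^3 a) * tr(b) - tr(a^-1 b^3 a b)   [inverse elimination on b] = -x*y^3*z + x^2*y^2 + y^4 + y^2*z^2 + x*y*z - x^2 - 4*y^2 - z^2 + 2
tr(b^-2 a^-1 b^3 a b^-1) = tr(a^-1 b^3 a b^-2) * tr(b) - tr(a^-1 b^3 a b^-1)   [inverse elimination on b] = -x*y^5*z + x^2*y^4 + y^6 + y^4*z^2 + 2*x*y^3*z - 2*x^2*y^2 - 6*y^4 - 2*y^2*z^2 - x*y*z + x^2 + 9*y^2 + z^2 - 2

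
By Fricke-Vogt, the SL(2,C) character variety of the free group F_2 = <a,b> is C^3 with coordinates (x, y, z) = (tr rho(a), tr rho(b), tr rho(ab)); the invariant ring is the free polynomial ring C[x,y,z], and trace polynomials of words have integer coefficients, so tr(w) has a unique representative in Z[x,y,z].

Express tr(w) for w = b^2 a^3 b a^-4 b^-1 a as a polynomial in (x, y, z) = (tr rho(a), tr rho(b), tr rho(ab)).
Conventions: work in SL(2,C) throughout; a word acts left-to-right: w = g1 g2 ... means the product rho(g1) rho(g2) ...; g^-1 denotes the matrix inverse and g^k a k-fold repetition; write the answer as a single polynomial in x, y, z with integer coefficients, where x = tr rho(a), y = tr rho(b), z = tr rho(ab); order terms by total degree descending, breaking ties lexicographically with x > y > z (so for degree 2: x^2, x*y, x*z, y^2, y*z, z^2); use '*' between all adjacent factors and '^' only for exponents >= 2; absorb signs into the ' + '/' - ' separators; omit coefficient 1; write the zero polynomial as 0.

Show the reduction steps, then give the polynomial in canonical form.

-x^6*y^2*z^2 + 2*x^7*y*z + 2*x^5*y^3*z + x^5*y*z^3 - x^8 - 2*x^6*y^2 - x^6*z^2 - x^4*y^4 + 2*x^4*y^2*z^2 - 11*x^5*y*z - 5*x^3*y^3*z - 3*x^3*y*z^3 + 8*x^6 + 10*x^4*y^2 + 4*x^4*z^2 + 2*x^2*y^4 + 18*x^3*y*z + 2*x*y^3*z + 2*x*y*z^3 - 20*x^4 - 12*x^2*y^2 - 4*x^2*z^2 - 8*x*y*z + 16*x^2 + y^2 - 2

trace(b^2 a) = trace(b) trace(a b) - trace(a)  (reduce the b square) = y*z - x
trace(b^2) = trace(b) trace(b) - trace(1)  (reduce the b square) = y^2 - 2
trace(b^2 a^2) = trace(a) trace(b^2 a) - trace(b^2)  (reduce the a square) = x*y*z - x^2 - y^2 + 2
trace(a^3 b^2) = trace(a) trace(b^2 a^2) - trace(b^2 a)  (reduce the a square) = x^2*y*z - x^3 - x*y^2 - y*z + 3*x
trace(a b a) = trace(a) trace(b a) - trace(b)  (reduce the a square) = x*z - y
trace(a^3 b) = trace(a) trace(a b a) - trace(a b)  (reduce the a square) = x^2*z - x*y - z
trace(b^2 a^3 b) = trace(b) trace(a^3 b^2) - trace(a^3 b)  (reduce the b square) = x^2*y^2*z - x^3*y - x*y^3 - x^2*z - y^2*z + 4*x*y + z
trace(b a b a) = trace(b a) trace(b a) - trace(1)  (split on b) = z^2 - 2
trace(a^2 b a b) = trace(a) trace(b a b a) - trace(b a b)  (reduce the a square) = x*z^2 - y*z - x
trace(a b a b^2 a) = trace(b) trace(a^2 b a b) - trace(a^2 b a)  (reduce the b square) = x*y*z^2 - x^2*z - y^2*z + z
trace(a b a b^2) = trace(b) trace(a b a b) - trace(a b a)  (reduce the b square) = y*z^2 - x*z - y
trace(b^2 a^3 b a) = trace(a) trace(a b a b^2 a) - trace(a b a b^2)  (reduce the a square) = x^2*y*z^2 - x^3*z - x*y^2*z - y*z^2 + 2*x*z + y
trace(b^2 a^3 b a^-1) = trace(b^2 a^3 b) trace(a) - trace(b^2 a^3 b a)  (eliminate a^-1) = x^3*y^2*z - x^4*y - x^2*y^3 - x^2*y*z^2 + 4*x^2*y + y*z^2 - x*z - y
trace(b^2 a b^2 a^2) = trace(b) trace(a b^2 a^2 b) - trace(a b^2 a^2)  (reduce the b square) = x*y^2*z^2 - 2*x^2*y*z - y^3*z + x^3 + x*y^2 + 2*y*z - 3*x
trace(b^2 a b^2 a) = trace(b) trace(a b^2 a b) - trace(a b^2 a)  (reduce the b square) = y^2*z^2 - 2*x*y*z + x^2 - 2
trace(b a b^2 a^3 b) = trace(a) trace(b^2 a b^2 a^2) - trace(b^2 a b^2 a)  (reduce the a square) = x^2*y^2*z^2 - 2*x^3*y*z - x*y^3*z + x^4 + x^2*y^2 - y^2*z^2 + 4*x*y*z - 4*x^2 + 2
trace(b a b a b a) = trace(b a b a) trace(b a) - trace(a b)  (split on b) = z^3 - 3*z
trace(b a b a b a^2) = trace(a) trace(b a b a b a) - trace(b a b a b)  (reduce the a square) = x*z^3 - y*z^2 - 2*x*z + y
trace(a^3 b a b a b) = trace(a) trace(b a b a b a^2) - trace(b a b a b a)  (reduce the a square) = x^2*z^3 - x*y*z^2 - 2*x^2*z - z^3 + x*y + 3*z
trace(a^2 b a b a) = trace(a) trace(b a b a^2) - trace(b a b a)  (reduce the a square) = x^2*z^2 - x*y*z - x^2 - z^2 + 2
trace(a^3 b a b a) = trace(a) trace(a^2 b a b a) - trace(a^2 b a b)  (reduce the a square) = x^3*z^2 - x^2*y*z - x^3 - 2*x*z^2 + y*z + 3*x
trace(b a b^2 a^3 b a) = trace(b) trace(a^3 b a b a b) - trace(a^3 b a b a)  (reduce the b square) = x^2*y*z^3 - x^3*z^2 - x*y^2*z^2 - x^2*y*z - y*z^3 + x^3 + x*y^2 + 2*x*z^2 + 2*y*z - 3*x
trace(a^-1 b a b^2 a^3 b) = trace(b a b^2 a^3 b) trace(a) - trace(b a b^2 a^3 b a)  (eliminate a^-1) = x^3*y^2*z^2 - 2*x^4*y*z - x^2*y^3*z - x^2*y*z^3 + x^5 + x^3*y^2 + x^3*z^2 + 5*x^2*y*z + y*z^3 - 5*x^3 - x*y^2 - 2*x*z^2 - 2*y*z + 5*x
trace(a b^2 a^3 b a^-2 b) = trace(a^-1 b a b^2 a^3 b) trace(a) - trace(a^-1 b a b^2 a^3 b a)  (eliminate a^-1) = x^4*y^2*z^2 - 2*x^5*y*z - x^3*y^3*z - x^3*y*z^3 + x^6 + x^4*y^2 + x^4*z^2 - x^2*y^2*z^2 + 7*x^3*y*z + x*y^3*z + x*y*z^3 - 6*x^4 - 2*x^2*y^2 - 2*x^2*z^2 + y^2*z^2 - 6*x*y*z + 9*x^2 - 2
trace(b^-1 a b^2 a^3 b a^-2) = trace(a b^2 a^3 b a^-2) trace(b) - trace(a b^2 a^3 b a^-2 b)  (eliminate b^-1) = -x^4*y^2*z^2 + 2*x^5*y*z + 2*x^3*y^3*z + x^3*y*z^3 - x^6 - 2*x^4*y^2 - x^4*z^2 - x^2*y^4 - 7*x^3*y*z - x*y^3*z - x*y*z^3 + 6*x^4 + 6*x^2*y^2 + 2*x^2*z^2 + 5*x*y*z - 9*x^2 - y^2 + 2
trace(b^-1 a b^2 a^3 b a^-1) = trace(a b^2 a^3 b a^-1) trace(b) - trace(a b^2 a^3 b a^-1 b)  (eliminate b^-1) = -x^3*y^2*z^2 + 2*x^4*y*z + 2*x^2*y^3*z + x^2*y*z^3 - x^5 - 2*x^3*y^2 - x^3*z^2 - x*y^4 - 6*x^2*y*z - y^3*z - y*z^3 + 5*x^3 + 5*x*y^2 + 2*x*z^2 + 3*y*z - 5*x
trace(a^-2 b^-1 a b^2 a^3 b a^-1) = trace(b^-1 a b^2 a^3 b a^-2) trace(a) - trace(b^-1 a b^2 a^3 b a^-1)  (eliminate a^-1) = -x^5*y^2*z^2 + 2*x^6*y*z + 2*x^4*y^3*z + x^4*y*z^3 - x^7 - 2*x^5*y^2 - x^5*z^2 - x^3*y^4 + x^3*y^2*z^2 - 9*x^4*y*z - 3*x^2*y^3*z - 2*x^2*y*z^3 + 7*x^5 + 8*x^3*y^2 + 3*x^3*z^2 + x*y^4 + 11*x^2*y*z + y^3*z + y*z^3 - 14*x^3 - 6*x*y^2 - 2*x*z^2 - 3*y*z + 7*x
trace(b^2 a^3 b a^-4 b^-1 a) = trace(a^-2 b^-1 a b^2 a^3 b a^-1) trace(a) - trace(a^-2 b^-1 a b^2 a^3 b)  (eliminate a^-1) = -x^6*y^2*z^2 + 2*x^7*y*z + 2*x^5*y^3*z + x^5*y*z^3 - x^8 - 2*x^6*y^2 - x^6*z^2 - x^4*y^4 + 2*x^4*y^2*z^2 - 11*x^5*y*z - 5*x^3*y^3*z - 3*x^3*y*z^3 + 8*x^6 + 10*x^4*y^2 + 4*x^4*z^2 + 2*x^2*y^4 + 18*x^3*y*z + 2*x*y^3*z + 2*x*y*z^3 - 20*x^4 - 12*x^2*y^2 - 4*x^2*z^2 - 8*x*y*z + 16*x^2 + y^2 - 2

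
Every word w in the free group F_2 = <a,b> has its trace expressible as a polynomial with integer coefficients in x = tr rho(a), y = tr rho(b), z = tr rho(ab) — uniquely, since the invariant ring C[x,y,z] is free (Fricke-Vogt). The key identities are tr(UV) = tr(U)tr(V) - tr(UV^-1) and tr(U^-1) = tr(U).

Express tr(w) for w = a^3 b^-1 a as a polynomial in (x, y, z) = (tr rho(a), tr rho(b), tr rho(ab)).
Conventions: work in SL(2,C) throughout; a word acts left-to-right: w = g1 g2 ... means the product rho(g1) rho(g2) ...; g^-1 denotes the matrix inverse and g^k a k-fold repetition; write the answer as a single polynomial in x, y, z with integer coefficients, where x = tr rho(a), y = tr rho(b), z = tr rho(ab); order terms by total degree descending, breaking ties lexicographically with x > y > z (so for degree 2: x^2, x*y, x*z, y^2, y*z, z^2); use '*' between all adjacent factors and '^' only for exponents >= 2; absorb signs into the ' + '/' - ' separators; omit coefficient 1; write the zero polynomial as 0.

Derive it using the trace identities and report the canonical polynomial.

and tr(a^2) = tr(a)*tr(a) - tr(1) = x^2 - 2
tr(a^3) = tr(a)*tr(a^2) - tr(a) = x^3 - 3*x
next, tr(a^4) = tr(a)*tr(a^3) - tr(a^2) = x^4 - 4*x^2 + 2
tr(b a^2) = tr(a)*tr(b a) - tr(b) = x*z - y
next, tr(a^2 b a) = tr(a)*tr(b a^2) - tr(b a) = x^2*z - x*y - z
and tr(a^4 b) = tr(a)*tr(a^2 b a) - tr(a^2 b) = x^3*z - x^2*y - 2*x*z + y
next, tr(a^3 b^-1 a) = tr(a^4)*tr(b) - tr(a^4 b) = x^4*y - x^3*z - 3*x^2*y + 2*x*z + y

x^4*y - x^3*z - 3*x^2*y + 2*x*z + y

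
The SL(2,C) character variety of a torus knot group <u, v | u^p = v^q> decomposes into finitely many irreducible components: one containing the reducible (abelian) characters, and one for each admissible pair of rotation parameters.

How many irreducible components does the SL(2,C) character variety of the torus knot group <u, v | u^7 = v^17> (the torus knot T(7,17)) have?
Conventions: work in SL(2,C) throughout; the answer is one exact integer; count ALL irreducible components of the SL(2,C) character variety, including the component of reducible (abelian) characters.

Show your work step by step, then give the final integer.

In the torus knot group T(7,17), u^7 = v^17 is central, so an irreducible representation sends it to +I or -I (Schur).
So on each irreducible component the traces are pinned: tr(u) = 2*cos(pi*alpha/7) with 1 <= alpha <= 6, tr(v) = 2*cos(pi*beta/17) with 1 <= beta <= 16.
u^7 = (-1)^alpha I and v^17 = (-1)^beta I must agree, so alpha and beta have equal parity.
Enumerate parity-matched pairs: 3*8 odd-odd plus 3*8 even-even gives 48.
That is 48 components of irreducible characters, and with the reducible (abelian) component the total is 49.

49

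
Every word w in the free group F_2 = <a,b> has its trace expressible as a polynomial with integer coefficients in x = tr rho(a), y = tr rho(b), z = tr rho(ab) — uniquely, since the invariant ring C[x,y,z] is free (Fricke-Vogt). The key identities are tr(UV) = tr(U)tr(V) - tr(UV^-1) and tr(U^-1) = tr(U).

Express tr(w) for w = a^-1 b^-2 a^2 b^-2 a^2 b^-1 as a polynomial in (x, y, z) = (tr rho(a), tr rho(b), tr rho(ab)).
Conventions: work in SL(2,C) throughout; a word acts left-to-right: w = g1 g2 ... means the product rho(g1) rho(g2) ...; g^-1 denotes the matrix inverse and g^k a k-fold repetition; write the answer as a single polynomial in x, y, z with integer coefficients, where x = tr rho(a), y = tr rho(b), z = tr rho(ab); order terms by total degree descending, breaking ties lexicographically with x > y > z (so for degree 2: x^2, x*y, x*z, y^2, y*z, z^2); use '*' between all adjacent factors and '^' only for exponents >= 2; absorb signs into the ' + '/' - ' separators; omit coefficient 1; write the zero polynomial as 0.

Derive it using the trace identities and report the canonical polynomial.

x^4*y^4*z - x^5*y^3 - 2*x^3*y^3*z^2 - 2*x^2*y^4*z + x^2*y^2*z^3 + x^5*y + 3*x^3*y^3 + x^3*y*z^2 + 2*x*y^3*z^2 + 2*x^2*y^2*z + y^4*z - 4*x^3*y - 2*x*y^3 - 3*x*y*z^2 - x^2*z - 3*y^2*z + 4*x*y + z

tr(a^2) = tr(a) * tr(a) - tr(1) = x^2 - 2
reduce: tr(a^3) = tr(a) * tr(a^2) - tr(a) = x^3 - 3*x
tr(a b a) = tr(a) * tr(b a) - tr(b) = x*z - y
tr(a^3 b) = tr(a) * tr(a b a) - tr(a b) = x^2*z - x*y - z
so tr(a b^-1 a^2) = tr(a^3) * tr(b) - tr(a^3 b) = x^3*y - x^2*z - 2*x*y + z
tr(b a b a) = tr(b a) * tr(b a) - tr(1) = z^2 - 2
so tr(b a b) = tr(b) * tr(a b) - tr(a) = y*z - x
tr(a^2 b a b) = tr(a) * tr(b a b a) - tr(b a b) = x*z^2 - y*z - x
so tr(a b^-1 a^2 b) = tr(a^2 b a) * tr(b) - tr(a^2 b a b) = x^2*y*z - x*y^2 - x*z^2 + x
reduce: tr(b^-1 a b^-1 a^2) = tr(a b^-1 a^2) * tr(b) - tr(a b^-1 a^2 b) = x^3*y^2 - 2*x^2*y*z - x*y^2 + x*z^2 + y*z - x
so tr(b^-1 a^2 b^-2 a) = tr(b^-1 a b^-1 a^2) * tr(b) - tr(b^-1 a b^-1 a^2 b) = x^3*y^3 - 2*x^2*y^2*z - x^3*y - x*y^3 + x*y*z^2 + x^2*z + y^2*z + x*y - z
tr(a^4) = tr(a) * tr(a^3) - tr(a^2) = x^4 - 4*x^2 + 2
reduce: tr(a^4 b) = tr(a) * tr(a b a^2) - tr(a b a) = x^3*z - x^2*y - 2*x*z + y
so tr(a^4 b^-1) = tr(a^4) * tr(b) - tr(a^4 b) = x^4*y - x^3*z - 3*x^2*y + 2*x*z + y
reduce: tr(a^2 b^-2 a^2) = tr(a^4 b^-1) * tr(b) - tr(a^4) = x^4*y^2 - x^3*y*z - x^4 - 3*x^2*y^2 + 2*x*y*z + 4*x^2 + y^2 - 2
so tr(a^2 b a^3) = tr(a) * tr(a^3 b a) - tr(a^3 b) = x^4*z - x^3*y - 3*x^2*z + 2*x*y + z
tr(b a^3 b a) = tr(a) * tr(a b a b a) - tr(a b a b) = x^2*z^2 - x*y*z - x^2 - z^2 + 2
reduce: tr(b a^3 b) = tr(b) * tr(a^3 b) - tr(a^3) = x^2*y*z - x^3 - x*y^2 - y*z + 3*x
tr(a^2 b a^3 b) = tr(a) * tr(b a^3 b a) - tr(b a^3 b) = x^3*z^2 - 2*x^2*y*z + x*y^2 - x*z^2 + y*z - x
tr(a^2 b a^3 b^-1) = tr(a^2 b a^3) * tr(b) - tr(a^2 b a^3 b) = x^4*y*z - x^3*y^2 - x^3*z^2 - x^2*y*z + x*y^2 + x*z^2 + x
tr(a^2 b^-2 a^2 b a) = tr(a^2 b a^3 b^-1) * tr(b) - tr(a^2 b a^3) = x^4*y^2*z - x^3*y^3 - x^3*y*z^2 - x^4*z - x^2*y^2*z + x^3*y + x*y^3 + x*y*z^2 + 3*x^2*z - x*y - z
so tr(a^2 b a b a^2) = tr(a) * tr(a b a b a^2) - tr(a b a b a) = x^3*z^2 - x^2*y*z - x^3 - 2*x*z^2 + y*z + 3*x
so tr(b a b a b a) = tr(b a) * tr(b a b a) - tr(b^-1 a^-1) = z^3 - 3*z
reduce: tr(b a b a b) = tr(b) * tr(a b a b) - tr(a b a) = y*z^2 - x*z - y
tr(b a^2 b a b a) = tr(a) * tr(b a b a b a) - tr(b a b a b) = x*z^3 - y*z^2 - 2*x*z + y
tr(b a^2 b a b) = tr(b) * tr(a^2 b a b) - tr(a^2 b a) = x*y*z^2 - x^2*z - y^2*z + z
reduce: tr(a^2 b a b a^2 b) = tr(a) * tr(b a^2 b a b a) - tr(b a^2 b a b) = x^2*z^3 - 2*x*y*z^2 - x^2*z + y^2*z + x*y - z
reduce: tr(b^-1 a^2 b a b a^2) = tr(a^2 b a b a^2) * tr(b) - tr(a^2 b a b a^2 b) = x^3*y*z^2 - x^2*y^2*z - x^2*z^3 - x^3*y + x^2*z + 2*x*y + z
so tr(a^2 b^-2 a^2 b a b) = tr(b^-1 a^2 b a b a^2) * tr(b) - tr(b^-1 a^2 b a b a^2 b) = x^3*y^2*z^2 - x^2*y^3*z - x^2*y*z^3 - x^3*y^2 - x^3*z^2 + 2*x^2*y*z + x^3 + 2*x*y^2 + 2*x*z^2 - 3*x
tr(b^-1 a^2 b^-2 a^2 b a) = tr(a^2 b^-2 a^2 b a) * tr(b) - tr(a^2 b^-2 a^2 b a b) = x^4*y^3*z - x^3*y^4 - 2*x^3*y^2*z^2 - x^4*y*z + x^2*y*z^3 + 2*x^3*y^2 + x^3*z^2 + x*y^4 + x*y^2*z^2 + x^2*y*z - x^3 - 3*x*y^2 - 2*x*z^2 - y*z + 3*x
so tr(a^-1 b^-1 a^2 b^-2 a^2 b) = tr(b^-1 a^2 b^-2 a^2 b) * tr(a) - tr(b^-1 a^2 b^-2 a^2 b a) = -x^4*y^3*z + x^5*y^2 + x^3*y^4 + 2*x^3*y^2*z^2 - x^2*y*z^3 - x^5 - 5*x^3*y^2 - x^3*z^2 - x*y^4 - x*y^2*z^2 + x^2*y*z + 5*x^3 + 4*x*y^2 + 2*x*z^2 + y*z - 5*x
tr(a^2 b^-2 a^2 b^-1 a^-1 b^-1) = tr(a^-1 b^-1 a^2 b^-2 a^2) * tr(b) - tr(a^-1 b^-1 a^2 b^-2 a^2 b) = x^4*y^3*z - x^5*y^2 - 2*x^3*y^2*z^2 - 2*x^2*y^3*z + x^2*y*z^3 + x^5 + 4*x^3*y^2 + x^3*z^2 + 2*x*y^2*z^2 + y^3*z - 5*x^3 - 3*x*y^2 - 2*x*z^2 - 2*y*z + 5*x
so tr(a b^-2 a^2 b^-1) = tr(b^-1 a^2 b^-1 a) * tr(b) - tr(b^-1 a^2 b^-1 a b) = x^3*y^3 - 2*x^2*y^2*z - x^3*y - x*y^3 + x*y*z^2 + x^2*z + y^2*z + x*y - z
reduce: tr(a^-1 b^-2 a^2 b^-2 a^2 b^-1) = tr(a^2 b^-2 a^2 b^-1 a^-1 b^-1) * tr(b) - tr(a^2 b^-2 a^2 b^-1 a^-1) = x^4*y^4*z - x^5*y^3 - 2*x^3*y^3*z^2 - 2*x^2*y^4*z + x^2*y^2*z^3 + x^5*y + 3*x^3*y^3 + x^3*y*z^2 + 2*x*y^3*z^2 + 2*x^2*y^2*z + y^4*z - 4*x^3*y - 2*x*y^3 - 3*x*y*z^2 - x^2*z - 3*y^2*z + 4*x*y + z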